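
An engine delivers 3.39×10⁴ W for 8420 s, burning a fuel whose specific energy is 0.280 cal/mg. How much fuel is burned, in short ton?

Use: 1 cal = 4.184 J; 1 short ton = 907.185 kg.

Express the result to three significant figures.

E = P × t = 33900 × 8420 = 2.85438×10⁸ J
0.280 cal/mg → 1.17152×10⁶ J/kg
m = E / e_s = 2.85438×10⁸ / 1.17152×10⁶ = 243.648 kg
In short ton: 243.648 / 907.185 = 0.268576 short ton

0.269 short ton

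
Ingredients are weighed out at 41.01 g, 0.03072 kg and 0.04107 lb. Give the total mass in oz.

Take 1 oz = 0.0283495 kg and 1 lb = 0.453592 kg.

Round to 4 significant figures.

3.187 oz

41.01 g × 0.001 → 0.04101 kg
0.03072 kg (already kg)
0.04107 lb × 0.453592 → 0.018629 kg
Combined: 0.04101 + 0.03072 + 0.018629 = 0.090359 kg
In oz: 0.090359 / 0.0283495 = 3.18732 oz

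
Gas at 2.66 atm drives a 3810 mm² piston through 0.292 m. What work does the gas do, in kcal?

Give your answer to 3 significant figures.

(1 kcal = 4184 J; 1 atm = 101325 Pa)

2.66 atm → 269524 Pa
3810 mm² → 0.00381 m²
F = P × A = 269524 × 0.00381 = 1026.89 N
W = F × d = 1026.89 × 0.292 = 299.852 J
In kcal: 299.852 / 4184 = 0.0716663 kcal

0.0717 kcal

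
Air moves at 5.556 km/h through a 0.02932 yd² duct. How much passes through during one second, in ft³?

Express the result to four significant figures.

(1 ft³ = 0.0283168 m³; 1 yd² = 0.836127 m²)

5.556 km/h × (1/3.6) = 1.54333 m/s
0.02932 yd² × 0.836127 = 0.0245152 m²
V = v × A × t = 1.54333 m/s × 0.0245152 m² × 1 s = 0.037835 m³
0.037835 m³ ÷ (0.0283168 m³/ft³) = 1.33613 ft³

1.336 ft³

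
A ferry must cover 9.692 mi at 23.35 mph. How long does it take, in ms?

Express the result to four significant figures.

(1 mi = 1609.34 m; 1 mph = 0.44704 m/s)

9.692 mi × 1609.34 → 15597.7 m
23.35 mph × 0.44704 → 10.4384 m/s
t = d / v = 15597.7 m / 10.4384 m/s = 1494.26 s
1494.26 s ÷ (0.001 s/ms) = 1.49426×10⁶ ms

1.494×10⁶ ms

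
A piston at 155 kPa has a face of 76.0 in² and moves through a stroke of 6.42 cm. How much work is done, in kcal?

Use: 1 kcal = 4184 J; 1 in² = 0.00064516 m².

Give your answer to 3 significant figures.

155 kPa → 155000 Pa
76.0 in² → 0.0490322 m²
F = P × A = 155000 × 0.0490322 = 7599.99 N
6.42 cm → 0.0642 m
W = F × d = 7599.99 × 0.0642 = 487.919 J
In kcal: 487.919 / 4184 = 0.116615 kcal

0.117 kcal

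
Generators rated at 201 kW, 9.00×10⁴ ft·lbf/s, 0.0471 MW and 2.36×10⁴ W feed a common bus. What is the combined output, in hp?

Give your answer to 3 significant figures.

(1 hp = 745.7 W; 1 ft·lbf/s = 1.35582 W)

528 hp

201 kW × 1000 = 201000 W
9.00×10⁴ ft·lbf/s × 1.35582 = 122024 W
0.0471 MW × 1000000 = 47100 W
2.36×10⁴ W (already W)
Combined: 201000 + 122024 + 47100 + 23600 = 393724 W
In hp: 393724 / 745.7 = 527.992 hp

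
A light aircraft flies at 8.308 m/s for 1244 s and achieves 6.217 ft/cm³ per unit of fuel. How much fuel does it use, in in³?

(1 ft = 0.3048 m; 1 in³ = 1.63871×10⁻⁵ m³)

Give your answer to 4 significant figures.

d = v × t = 8.308 × 1244 = 10335.2 m
6.217 ft/cm³ → 1.89494×10⁶ m/m³
V = d / (distance per unit fuel) = 10335.2 / 1.89494×10⁶ = 0.0054541 m³
In in³: 0.0054541 / 1.63871×10⁻⁵ = 332.829 in³

332.8 in³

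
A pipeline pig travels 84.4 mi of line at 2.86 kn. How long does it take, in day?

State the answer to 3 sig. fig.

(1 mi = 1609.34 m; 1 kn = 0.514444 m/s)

84.4 mi × 1609.34 → 135828 m
2.86 kn × 0.514444 → 1.47131 m/s
t = d / v = 135828 m / 1.47131 m/s = 92317.7 s
92317.7 s ÷ (86400 s/day) = 1.06849 day

1.07 day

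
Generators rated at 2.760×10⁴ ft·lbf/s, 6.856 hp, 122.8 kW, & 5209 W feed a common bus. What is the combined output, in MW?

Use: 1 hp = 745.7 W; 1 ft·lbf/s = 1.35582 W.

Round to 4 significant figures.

0.1705 MW

2.760×10⁴ ft·lbf/s × 1.35582 → 37420.6 W
6.856 hp × 745.7 → 5112.52 W
122.8 kW × 1000 → 122800 W
5209 W (already W)
Combined: 37420.6 + 5112.52 + 122800 + 5209 = 170542 W
In MW: 170542 / 1000000 = 0.170542 MW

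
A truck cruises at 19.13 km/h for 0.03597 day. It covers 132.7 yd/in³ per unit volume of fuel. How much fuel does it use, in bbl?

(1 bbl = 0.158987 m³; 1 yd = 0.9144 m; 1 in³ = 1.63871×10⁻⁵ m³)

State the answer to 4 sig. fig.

19.13 km/h → 5.31389 m/s
0.03597 day → 3107.81 s
d = v × t = 5.31389 × 3107.81 = 16514.6 m
132.7 yd/in³ → 7.40466×10⁶ m/m³
V = d / (distance per unit fuel) = 16514.6 / 7.40466×10⁶ = 0.0022303 m³
In bbl: 0.0022303 / 0.158987 = 0.0140282 bbl

0.01403 bbl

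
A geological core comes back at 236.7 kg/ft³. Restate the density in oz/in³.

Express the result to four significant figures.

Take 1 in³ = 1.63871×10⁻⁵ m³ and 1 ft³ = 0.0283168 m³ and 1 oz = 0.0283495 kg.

4.832 oz/in³

236.7 kg/ft³ ÷ 0.0283168 m³/ft³ = 8359 kg/m³
8359 kg/m³ ÷ 0.0283495 kg/oz × 1.63871×10⁻⁵ m³/in³ = 4.83182 oz/in³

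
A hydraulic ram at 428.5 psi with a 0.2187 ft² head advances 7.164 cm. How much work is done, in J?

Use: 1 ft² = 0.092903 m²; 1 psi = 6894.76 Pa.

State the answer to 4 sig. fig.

4300 J

428.5 psi → 2.9544×10⁶ Pa
0.2187 ft² → 0.0203179 m²
F = P × A = 2.9544×10⁶ × 0.0203179 = 60027.2 N
7.164 cm → 0.07164 m
W = F × d = 60027.2 × 0.07164 = 4300.35 J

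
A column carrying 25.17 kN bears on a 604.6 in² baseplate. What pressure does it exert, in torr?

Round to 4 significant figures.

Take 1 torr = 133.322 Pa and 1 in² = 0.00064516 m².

25.17 kN × 1000 = 25170 N
604.6 in² × 0.00064516 = 0.390064 m²
P = F / A = 25170 N / 0.390064 m² = 64527.9 Pa
64527.9 Pa ÷ (133.322 Pa/torr) = 484 torr

484.0 torr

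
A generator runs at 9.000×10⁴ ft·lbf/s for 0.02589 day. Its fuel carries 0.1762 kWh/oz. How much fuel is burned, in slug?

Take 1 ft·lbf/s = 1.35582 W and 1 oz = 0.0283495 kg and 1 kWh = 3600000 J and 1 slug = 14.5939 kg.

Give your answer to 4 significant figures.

0.8359 slug

9.000×10⁴ ft·lbf/s → 122024 W
0.02589 day → 2236.9 s
E = P × t = 122024 × 2236.9 = 2.72955×10⁸ J
0.1762 kWh/oz → 2.2375×10⁷ J/kg
m = E / e_s = 2.72955×10⁸ / 2.2375×10⁷ = 12.1991 kg
In slug: 12.1991 / 14.5939 = 0.835904 slug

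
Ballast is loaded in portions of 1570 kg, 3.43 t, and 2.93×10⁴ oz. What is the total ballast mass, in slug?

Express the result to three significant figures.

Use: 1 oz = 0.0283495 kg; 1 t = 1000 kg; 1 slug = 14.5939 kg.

400 slug

1570 kg (already kg)
3.43 t × 1000 → 3430 kg
2.93×10⁴ oz × 0.0283495 → 830.64 kg
Total: 1570 + 3430 + 830.64 = 5830.64 kg
In slug: 5830.64 / 14.5939 = 399.526 slug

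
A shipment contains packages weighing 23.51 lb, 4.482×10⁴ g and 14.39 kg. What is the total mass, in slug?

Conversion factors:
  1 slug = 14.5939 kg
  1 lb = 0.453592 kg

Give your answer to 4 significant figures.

4.788 slug

23.51 lb × 0.453592 = 10.6639 kg
4.482×10⁴ g × 0.001 = 44.82 kg
14.39 kg (already kg)
Sum: 10.6639 + 44.82 + 14.39 = 69.8739 kg
In slug: 69.8739 / 14.5939 = 4.78788 slug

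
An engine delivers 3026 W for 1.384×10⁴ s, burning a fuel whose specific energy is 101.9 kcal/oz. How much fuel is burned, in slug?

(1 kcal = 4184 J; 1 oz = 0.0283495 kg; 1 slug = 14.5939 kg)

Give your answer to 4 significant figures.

E = P × t = 3026 × 13840 = 4.18798×10⁷ J
101.9 kcal/oz → 1.50391×10⁷ J/kg
m = E / e_s = 4.18798×10⁷ / 1.50391×10⁷ = 2.78473 kg
In slug: 2.78473 / 14.5939 = 0.190815 slug

0.1908 slug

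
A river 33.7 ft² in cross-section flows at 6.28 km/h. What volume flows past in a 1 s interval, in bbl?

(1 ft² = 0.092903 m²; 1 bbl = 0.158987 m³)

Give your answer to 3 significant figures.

6.28 km/h × (1/3.6) → 1.74444 m/s
33.7 ft² × 0.092903 → 3.13083 m²
V = v × A × t = 1.74444 m/s × 3.13083 m² × 1 s = 5.46155 m³
5.46155 m³ ÷ (0.158987 m³/bbl) = 34.3522 bbl

34.4 bbl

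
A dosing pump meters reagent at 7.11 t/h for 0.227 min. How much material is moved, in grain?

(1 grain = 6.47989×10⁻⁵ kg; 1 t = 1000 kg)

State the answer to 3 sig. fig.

4.15×10⁵ grain

7.11 t/h → 1.975 kg/s
0.227 min → 13.62 s
m = ṁ × t = 1.975 × 13.62 = 26.8995 kg
In grain: 26.8995 / 6.47989×10⁻⁵ = 415123 grain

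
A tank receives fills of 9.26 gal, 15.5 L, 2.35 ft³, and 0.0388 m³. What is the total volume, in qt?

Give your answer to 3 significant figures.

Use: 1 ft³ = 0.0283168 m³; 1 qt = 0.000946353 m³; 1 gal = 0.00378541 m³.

165 qt

9.26 gal × 0.00378541 = 0.0350529 m³
15.5 L × 0.001 = 0.0155 m³
2.35 ft³ × 0.0283168 = 0.0665445 m³
0.0388 m³ (already m³)
Total: 0.0350529 + 0.0155 + 0.0665445 + 0.0388 = 0.155897 m³
In qt: 0.155897 / 0.000946353 = 164.735 qt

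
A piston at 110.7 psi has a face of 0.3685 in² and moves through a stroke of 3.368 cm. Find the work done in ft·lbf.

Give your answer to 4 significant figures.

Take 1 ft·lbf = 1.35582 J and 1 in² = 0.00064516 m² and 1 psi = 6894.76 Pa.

4.508 ft·lbf

110.7 psi → 763250 Pa
0.3685 in² → 2.37741×10⁻⁴ m²
F = P × A = 763250 × 2.37741×10⁻⁴ = 181.456 N
3.368 cm → 0.03368 m
W = F × d = 181.456 × 0.03368 = 6.11144 J
In ft·lbf: 6.11144 / 1.35582 = 4.50756 ft·lbf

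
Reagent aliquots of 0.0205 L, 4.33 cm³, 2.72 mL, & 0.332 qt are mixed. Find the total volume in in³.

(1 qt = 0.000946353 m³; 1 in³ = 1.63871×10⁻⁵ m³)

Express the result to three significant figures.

0.0205 L × 0.001 → 2.05×10⁻⁵ m³
4.33 cm³ × 10⁻⁶ → 4.33×10⁻⁶ m³
2.72 mL × 10⁻⁶ → 2.72×10⁻⁶ m³
0.332 qt × 0.000946353 → 3.14189×10⁻⁴ m³
Combined: 2.05×10⁻⁵ + 4.33×10⁻⁶ + 2.72×10⁻⁶ + 3.14189×10⁻⁴ = 3.41739×10⁻⁴ m³
In in³: 3.41739×10⁻⁴ / 1.63871×10⁻⁵ = 20.8541 in³

20.9 in³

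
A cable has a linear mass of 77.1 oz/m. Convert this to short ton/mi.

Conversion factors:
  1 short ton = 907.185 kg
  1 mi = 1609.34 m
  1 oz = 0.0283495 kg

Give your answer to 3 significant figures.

3.88 short ton/mi

77.1 oz/m × 0.0283495 kg/oz = 2.18575 kg/m
2.18575 kg/m ÷ 907.185 kg/short ton × 1609.34 m/mi = 3.87751 short ton/mi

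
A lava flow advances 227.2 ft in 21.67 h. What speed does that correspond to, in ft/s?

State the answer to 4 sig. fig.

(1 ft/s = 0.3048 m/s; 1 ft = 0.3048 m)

227.2 ft × 0.3048 = 69.2506 m
21.67 h × 3600 = 78012 s
v = d / t = 69.2506 m / 78012 s = 8.87692×10⁻⁴ m/s
8.87692×10⁻⁴ m/s ÷ (0.3048 m/s/ft/s) = 0.00291238 ft/s

0.002912 ft/s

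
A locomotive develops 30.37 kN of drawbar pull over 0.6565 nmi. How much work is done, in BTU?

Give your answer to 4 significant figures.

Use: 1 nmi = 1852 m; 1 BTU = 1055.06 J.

30.37 kN × 1000 → 30370 N
0.6565 nmi × 1852 → 1215.84 m
W = F × d = 30370 N × 1215.84 m = 3.69251×10⁷ J
3.69251×10⁷ J ÷ (1055.06 J/BTU) = 34998.1 BTU

3.500×10⁴ BTU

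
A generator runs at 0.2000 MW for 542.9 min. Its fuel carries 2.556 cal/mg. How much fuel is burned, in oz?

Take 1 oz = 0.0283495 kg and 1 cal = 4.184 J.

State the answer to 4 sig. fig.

0.2000 MW → 200000 W
542.9 min → 32574 s
E = P × t = 200000 × 32574 = 6.5148×10⁹ J
2.556 cal/mg → 1.06943×10⁷ J/kg
m = E / e_s = 6.5148×10⁹ / 1.06943×10⁷ = 609.184 kg
In oz: 609.184 / 0.0283495 = 21488.4 oz

2.149×10⁴ oz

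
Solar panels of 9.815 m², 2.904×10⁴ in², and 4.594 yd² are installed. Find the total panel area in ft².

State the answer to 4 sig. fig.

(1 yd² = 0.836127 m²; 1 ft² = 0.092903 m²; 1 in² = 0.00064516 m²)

9.815 m² (already m²)
2.904×10⁴ in² × 0.00064516 = 18.7354 m²
4.594 yd² × 0.836127 = 3.84117 m²
Sum: 9.815 + 18.7354 + 3.84117 = 32.3916 m²
In ft²: 32.3916 / 0.092903 = 348.66 ft²

348.7 ft²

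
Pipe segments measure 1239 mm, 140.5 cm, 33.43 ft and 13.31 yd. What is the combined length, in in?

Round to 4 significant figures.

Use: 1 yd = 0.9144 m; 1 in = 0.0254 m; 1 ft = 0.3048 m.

1239 mm × 0.001 = 1.239 m
140.5 cm × 0.01 = 1.405 m
33.43 ft × 0.3048 = 10.1895 m
13.31 yd × 0.9144 = 12.1707 m
Total: 1.239 + 1.405 + 10.1895 + 12.1707 = 25.0042 m
In in: 25.0042 / 0.0254 = 984.417 in

984.4 in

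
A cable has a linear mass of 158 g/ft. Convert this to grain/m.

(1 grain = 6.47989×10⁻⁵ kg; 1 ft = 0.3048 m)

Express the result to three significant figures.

8000 grain/m

158 g/ft × 0.001 kg/g ÷ 0.3048 m/ft = 0.518373 kg/m
0.518373 kg/m ÷ 6.47989×10⁻⁵ kg/grain = 7999.72 grain/m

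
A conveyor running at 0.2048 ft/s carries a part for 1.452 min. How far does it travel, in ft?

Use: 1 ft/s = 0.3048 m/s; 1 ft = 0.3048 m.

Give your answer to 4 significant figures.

0.2048 ft/s × 0.3048 → 0.062423 m/s
1.452 min × 60 → 87.12 s
d = v × t = 0.062423 m/s × 87.12 s = 5.43829 m
5.43829 m ÷ (0.3048 m/ft) = 17.8422 ft

17.84 ft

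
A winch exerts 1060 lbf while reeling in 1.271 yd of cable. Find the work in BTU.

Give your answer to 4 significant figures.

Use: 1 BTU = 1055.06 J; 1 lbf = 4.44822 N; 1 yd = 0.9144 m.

5.194 BTU

1060 lbf × 4.44822 = 4715.11 N
1.271 yd × 0.9144 = 1.1622 m
W = F × d = 4715.11 N × 1.1622 m = 5479.9 J
5479.9 J ÷ (1055.06 J/BTU) = 5.19392 BTU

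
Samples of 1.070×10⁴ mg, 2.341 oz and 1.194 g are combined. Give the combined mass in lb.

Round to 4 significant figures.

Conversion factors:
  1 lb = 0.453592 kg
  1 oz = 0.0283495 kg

1.070×10⁴ mg × 10⁻⁶ = 0.0107 kg
2.341 oz × 0.0283495 = 0.0663662 kg
1.194 g × 0.001 = 0.001194 kg
Combined: 0.0107 + 0.0663662 + 0.001194 = 0.0782602 kg
In lb: 0.0782602 / 0.453592 = 0.172534 lb

0.1725 lb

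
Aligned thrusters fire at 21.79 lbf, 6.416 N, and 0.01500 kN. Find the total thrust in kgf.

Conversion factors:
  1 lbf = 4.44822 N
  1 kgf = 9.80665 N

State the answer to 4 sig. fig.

21.79 lbf × 4.44822 → 96.9267 N
6.416 N (already N)
0.01500 kN × 1000 → 15 N
Sum: 96.9267 + 6.416 + 15 = 118.343 N
In kgf: 118.343 / 9.80665 = 12.0676 kgf

12.07 kgf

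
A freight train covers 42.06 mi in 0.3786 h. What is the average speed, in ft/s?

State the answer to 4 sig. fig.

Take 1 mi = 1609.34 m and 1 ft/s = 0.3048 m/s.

42.06 mi × 1609.34 = 67688.8 m
0.3786 h × 3600 = 1362.96 s
v = d / t = 67688.8 m / 1362.96 s = 49.6631 m/s
49.6631 m/s ÷ (0.3048 m/s/ft/s) = 162.937 ft/s

162.9 ft/s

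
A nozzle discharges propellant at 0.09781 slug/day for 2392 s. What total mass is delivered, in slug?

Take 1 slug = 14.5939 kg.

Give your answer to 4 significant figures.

0.002708 slug

0.09781 slug/day → 1.65212×10⁻⁵ kg/s
m = ṁ × t = 1.65212×10⁻⁵ × 2392 = 0.0395187 kg
In slug: 0.0395187 / 14.5939 = 0.00270789 slug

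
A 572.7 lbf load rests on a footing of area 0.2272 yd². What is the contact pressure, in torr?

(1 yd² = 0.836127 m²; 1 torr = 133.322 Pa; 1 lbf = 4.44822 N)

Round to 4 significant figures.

572.7 lbf × 4.44822 → 2547.5 N
0.2272 yd² × 0.836127 → 0.189968 m²
P = F / A = 2547.5 N / 0.189968 m² = 13410.2 Pa
13410.2 Pa ÷ (133.322 Pa/torr) = 100.585 torr

100.6 torr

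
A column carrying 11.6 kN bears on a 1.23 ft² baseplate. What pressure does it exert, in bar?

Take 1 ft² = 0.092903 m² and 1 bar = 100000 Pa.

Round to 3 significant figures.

1.02 bar

11.6 kN × 1000 → 11600 N
1.23 ft² × 0.092903 → 0.114271 m²
P = F / A = 11600 N / 0.114271 m² = 101513 Pa
101513 Pa ÷ (100000 Pa/bar) = 1.01513 bar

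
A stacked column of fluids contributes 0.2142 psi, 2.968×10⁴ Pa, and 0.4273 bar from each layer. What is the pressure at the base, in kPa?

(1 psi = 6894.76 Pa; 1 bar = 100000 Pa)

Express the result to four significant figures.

0.2142 psi × 6894.76 = 1476.86 Pa
2.968×10⁴ Pa (already Pa)
0.4273 bar × 100000 = 42730 Pa
Sum: 1476.86 + 29680 + 42730 = 73886.9 Pa
In kPa: 73886.9 / 1000 = 73.8869 kPa

73.89 kPa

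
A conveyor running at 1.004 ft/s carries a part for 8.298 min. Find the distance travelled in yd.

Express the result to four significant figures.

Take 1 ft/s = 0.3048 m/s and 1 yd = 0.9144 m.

1.004 ft/s × 0.3048 = 0.306019 m/s
8.298 min × 60 = 497.88 s
d = v × t = 0.306019 m/s × 497.88 s = 152.361 m
152.361 m ÷ (0.9144 m/yd) = 166.624 yd

166.6 yd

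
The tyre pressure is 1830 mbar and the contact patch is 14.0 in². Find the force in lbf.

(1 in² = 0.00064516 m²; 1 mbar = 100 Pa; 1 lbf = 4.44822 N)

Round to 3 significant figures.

1830 mbar × 100 → 183000 Pa
14.0 in² × 0.00064516 → 0.00903224 m²
F = P × A = 183000 Pa × 0.00903224 m² = 1652.9 N
1652.9 N ÷ (4.44822 N/lbf) = 371.587 lbf

372 lbf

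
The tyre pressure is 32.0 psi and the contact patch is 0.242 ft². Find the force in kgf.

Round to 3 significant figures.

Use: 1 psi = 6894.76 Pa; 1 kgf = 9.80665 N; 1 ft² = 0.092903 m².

32.0 psi × 6894.76 → 220632 Pa
0.242 ft² × 0.092903 → 0.0224825 m²
F = P × A = 220632 Pa × 0.0224825 m² = 4960.36 N
4960.36 N ÷ (9.80665 N/kgf) = 505.816 kgf

506 kgf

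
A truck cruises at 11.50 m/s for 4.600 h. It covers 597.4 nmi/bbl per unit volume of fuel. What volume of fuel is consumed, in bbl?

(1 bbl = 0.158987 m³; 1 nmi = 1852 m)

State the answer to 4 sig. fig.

4.600 h → 16560 s
d = v × t = 11.5 × 16560 = 190440 m
597.4 nmi/bbl → 6.95896×10⁶ m/m³
V = d / (distance per unit fuel) = 190440 / 6.95896×10⁶ = 0.0273662 m³
In bbl: 0.0273662 / 0.158987 = 0.172129 bbl

0.1721 bbl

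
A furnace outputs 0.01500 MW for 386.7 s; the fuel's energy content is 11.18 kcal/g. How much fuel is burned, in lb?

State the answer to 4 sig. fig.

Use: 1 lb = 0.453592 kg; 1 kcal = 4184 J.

0.01500 MW → 15000 W
E = P × t = 15000 × 386.7 = 5.8005×10⁶ J
11.18 kcal/g → 4.67771×10⁷ J/kg
m = E / e_s = 5.8005×10⁶ / 4.67771×10⁷ = 0.124003 kg
In lb: 0.124003 / 0.453592 = 0.27338 lb

0.2734 lb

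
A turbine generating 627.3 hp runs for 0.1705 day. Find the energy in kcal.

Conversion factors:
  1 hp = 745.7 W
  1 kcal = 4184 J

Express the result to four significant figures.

1.647×10⁶ kcal

627.3 hp × 745.7 → 467778 W
0.1705 day × 86400 → 14731.2 s
E = P × t = 467778 W × 14731.2 s = 6.89093×10⁹ J
6.89093×10⁹ J ÷ (4184 J/kcal) = 1.64697×10⁶ kcal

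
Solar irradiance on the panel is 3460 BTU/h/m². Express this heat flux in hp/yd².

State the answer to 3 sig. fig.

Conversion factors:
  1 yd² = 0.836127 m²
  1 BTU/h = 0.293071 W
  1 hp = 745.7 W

3460 BTU/h/m² × 0.293071 W/BTU/h = 1014.03 W/m²
1014.03 W/m² ÷ 745.7 W/hp × 0.836127 m²/yd² = 1.137 hp/yd²

1.14 hp/yd²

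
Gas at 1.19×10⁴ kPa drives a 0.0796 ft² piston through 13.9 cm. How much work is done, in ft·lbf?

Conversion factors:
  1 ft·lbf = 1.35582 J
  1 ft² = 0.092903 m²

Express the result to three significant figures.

1.19×10⁴ kPa → 1.19×10⁷ Pa
0.0796 ft² → 0.00739508 m²
F = P × A = 1.19×10⁷ × 0.00739508 = 88001.5 N
13.9 cm → 0.139 m
W = F × d = 88001.5 × 0.139 = 12232.2 J
In ft·lbf: 12232.2 / 1.35582 = 9021.99 ft·lbf

9020 ft·lbf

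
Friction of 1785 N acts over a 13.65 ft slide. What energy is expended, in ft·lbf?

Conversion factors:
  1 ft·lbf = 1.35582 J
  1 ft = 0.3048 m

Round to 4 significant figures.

13.65 ft × 0.3048 → 4.16052 m
W = F × d = 1785 N × 4.16052 m = 7426.53 J
7426.53 J ÷ (1.35582 J/ft·lbf) = 5477.52 ft·lbf

5478 ft·lbf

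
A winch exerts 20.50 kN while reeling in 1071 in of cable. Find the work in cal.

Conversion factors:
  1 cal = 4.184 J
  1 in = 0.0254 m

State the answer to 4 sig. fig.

20.50 kN × 1000 → 20500 N
1071 in × 0.0254 → 27.2034 m
W = F × d = 20500 N × 27.2034 m = 557670 J
557670 J ÷ (4.184 J/cal) = 133286 cal

1.333×10⁵ cal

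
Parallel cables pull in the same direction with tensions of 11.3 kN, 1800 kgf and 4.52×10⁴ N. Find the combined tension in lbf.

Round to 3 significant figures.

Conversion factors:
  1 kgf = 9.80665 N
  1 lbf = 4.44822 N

1.67×10⁴ lbf

11.3 kN × 1000 → 11300 N
1800 kgf × 9.80665 → 17652 N
4.52×10⁴ N (already N)
Total: 11300 + 17652 + 45200 = 74152 N
In lbf: 74152 / 4.44822 = 16670 lbf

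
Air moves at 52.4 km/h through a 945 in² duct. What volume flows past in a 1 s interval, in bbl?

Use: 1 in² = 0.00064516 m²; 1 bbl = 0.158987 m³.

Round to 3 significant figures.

52.4 km/h × (1/3.6) = 14.5556 m/s
945 in² × 0.00064516 = 0.609676 m²
V = v × A × t = 14.5556 m/s × 0.609676 m² × 1 s = 8.8742 m³
8.8742 m³ ÷ (0.158987 m³/bbl) = 55.8171 bbl

55.8 bbl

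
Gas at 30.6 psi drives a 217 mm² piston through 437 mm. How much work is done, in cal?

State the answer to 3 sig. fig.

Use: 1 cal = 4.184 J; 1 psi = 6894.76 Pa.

4.78 cal

30.6 psi → 210980 Pa
217 mm² → 2.17×10⁻⁴ m²
F = P × A = 210980 × 2.17×10⁻⁴ = 45.7827 N
437 mm → 0.437 m
W = F × d = 45.7827 × 0.437 = 20.007 J
In cal: 20.007 / 4.184 = 4.78179 cal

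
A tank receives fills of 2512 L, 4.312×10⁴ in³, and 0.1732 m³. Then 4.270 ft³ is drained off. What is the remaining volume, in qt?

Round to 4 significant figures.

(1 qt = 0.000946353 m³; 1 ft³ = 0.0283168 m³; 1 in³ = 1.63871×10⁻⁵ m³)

3456 qt

2512 L × 0.001 = 2.512 m³
4.312×10⁴ in³ × 1.63871×10⁻⁵ = 0.706612 m³
0.1732 m³ (already m³)
4.270 ft³ × 0.0283168 = 0.120913 m³
Result: 2.512 + 0.706612 + 0.1732 − 0.120913 = 3.2709 m³
In qt: 3.2709 / 0.000946353 = 3456.32 qt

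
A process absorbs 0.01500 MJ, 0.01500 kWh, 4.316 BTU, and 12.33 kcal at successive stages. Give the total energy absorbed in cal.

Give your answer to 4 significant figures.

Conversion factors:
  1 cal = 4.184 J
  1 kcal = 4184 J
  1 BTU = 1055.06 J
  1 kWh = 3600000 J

2.991×10⁴ cal

0.01500 MJ × 1000000 → 15000 J
0.01500 kWh × 3600000 → 54000 J
4.316 BTU × 1055.06 → 4553.64 J
12.33 kcal × 4184 → 51588.7 J
Sum: 15000 + 54000 + 4553.64 + 51588.7 = 125142 J
In cal: 125142 / 4.184 = 29909.7 cal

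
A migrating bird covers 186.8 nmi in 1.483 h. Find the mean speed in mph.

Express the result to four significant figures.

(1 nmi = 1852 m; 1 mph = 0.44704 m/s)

145.0 mph

186.8 nmi × 1852 = 345954 m
1.483 h × 3600 = 5338.8 s
v = d / t = 345954 m / 5338.8 s = 64.8 m/s
64.8 m/s ÷ (0.44704 m/s/mph) = 144.953 mph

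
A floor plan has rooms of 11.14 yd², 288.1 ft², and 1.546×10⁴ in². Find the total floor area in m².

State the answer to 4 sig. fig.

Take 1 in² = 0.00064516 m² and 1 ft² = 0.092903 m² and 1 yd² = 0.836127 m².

11.14 yd² × 0.836127 → 9.31445 m²
288.1 ft² × 0.092903 → 26.7654 m²
1.546×10⁴ in² × 0.00064516 → 9.97417 m²
Sum: 9.31445 + 26.7654 + 9.97417 = 46.054 m²

46.05 m²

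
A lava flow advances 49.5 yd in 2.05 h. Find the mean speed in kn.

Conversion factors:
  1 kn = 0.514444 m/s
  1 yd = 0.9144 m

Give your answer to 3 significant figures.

49.5 yd × 0.9144 → 45.2628 m
2.05 h × 3600 → 7380 s
v = d / t = 45.2628 m / 7380 s = 0.00613317 m/s
0.00613317 m/s ÷ (0.514444 m/s/kn) = 0.0119219 kn

0.0119 kn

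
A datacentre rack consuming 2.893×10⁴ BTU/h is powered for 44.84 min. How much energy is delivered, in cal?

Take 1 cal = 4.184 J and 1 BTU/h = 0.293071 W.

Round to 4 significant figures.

5.452×10⁶ cal

2.893×10⁴ BTU/h × 0.293071 = 8478.54 W
44.84 min × 60 = 2690.4 s
E = P × t = 8478.54 W × 2690.4 s = 2.28107×10⁷ J
2.28107×10⁷ J ÷ (4.184 J/cal) = 5.45189×10⁶ cal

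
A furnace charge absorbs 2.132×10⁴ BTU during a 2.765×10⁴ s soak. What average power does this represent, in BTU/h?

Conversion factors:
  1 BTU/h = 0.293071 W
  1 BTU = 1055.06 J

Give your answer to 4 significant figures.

2.132×10⁴ BTU × 1055.06 = 2.24939×10⁷ J
P = E / t = 2.24939×10⁷ J / 27650 s = 813.523 W
813.523 W ÷ (0.293071 W/BTU/h) = 2775.86 BTU/h

2776 BTU/h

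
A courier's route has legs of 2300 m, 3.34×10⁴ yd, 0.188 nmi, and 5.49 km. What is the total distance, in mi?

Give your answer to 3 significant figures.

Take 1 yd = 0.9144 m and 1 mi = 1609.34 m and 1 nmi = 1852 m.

24.0 mi

2300 m (already m)
3.34×10⁴ yd × 0.9144 = 30541 m
0.188 nmi × 1852 = 348.176 m
5.49 km × 1000 = 5490 m
Total: 2300 + 30541 + 348.176 + 5490 = 38679.2 m
In mi: 38679.2 / 1609.34 = 24.0342 mi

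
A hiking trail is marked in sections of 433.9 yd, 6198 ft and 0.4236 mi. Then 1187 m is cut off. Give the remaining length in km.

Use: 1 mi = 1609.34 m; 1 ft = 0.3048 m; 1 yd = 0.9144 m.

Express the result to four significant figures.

433.9 yd × 0.9144 = 396.758 m
6198 ft × 0.3048 = 1889.15 m
0.4236 mi × 1609.34 = 681.716 m
1187 m (already m)
Result: 396.758 + 1889.15 + 681.716 − 1187 = 1780.62 m
In km: 1780.62 / 1000 = 1.78062 km

1.781 km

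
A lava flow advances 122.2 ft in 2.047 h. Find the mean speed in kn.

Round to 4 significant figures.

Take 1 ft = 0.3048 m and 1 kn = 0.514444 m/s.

122.2 ft × 0.3048 = 37.2466 m
2.047 h × 3600 = 7369.2 s
v = d / t = 37.2466 m / 7369.2 s = 0.00505436 m/s
0.00505436 m/s ÷ (0.514444 m/s/kn) = 0.0098249 kn

0.009825 kn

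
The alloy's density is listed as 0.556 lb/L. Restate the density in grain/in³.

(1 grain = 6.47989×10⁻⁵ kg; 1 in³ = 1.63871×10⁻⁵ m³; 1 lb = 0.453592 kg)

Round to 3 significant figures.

0.556 lb/L × 0.453592 kg/lb ÷ 0.001 m³/L = 252.197 kg/m³
252.197 kg/m³ ÷ 6.47989×10⁻⁵ kg/grain × 1.63871×10⁻⁵ m³/in³ = 63.7785 grain/in³

63.8 grain/in³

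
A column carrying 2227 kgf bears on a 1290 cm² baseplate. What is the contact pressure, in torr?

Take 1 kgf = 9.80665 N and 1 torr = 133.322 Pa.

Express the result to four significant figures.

2227 kgf × 9.80665 = 21839.4 N
1290 cm² × 0.0001 = 0.129 m²
P = F / A = 21839.4 N / 0.129 m² = 169298 Pa
169298 Pa ÷ (133.322 Pa/torr) = 1269.84 torr

1270 torr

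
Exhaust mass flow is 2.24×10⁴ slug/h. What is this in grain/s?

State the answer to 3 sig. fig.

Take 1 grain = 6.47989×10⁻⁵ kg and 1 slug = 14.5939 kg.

1.40×10⁶ grain/s

2.24×10⁴ slug/h × 14.5939 kg/slug ÷ 3600 s/h = 90.8065 kg/s
90.8065 kg/s ÷ 6.47989×10⁻⁵ kg/grain = 1.40136×10⁶ grain/s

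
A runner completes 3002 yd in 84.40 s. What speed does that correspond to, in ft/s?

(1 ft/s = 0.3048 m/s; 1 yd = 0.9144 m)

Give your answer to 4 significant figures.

106.7 ft/s

3002 yd × 0.9144 = 2745.03 m
v = d / t = 2745.03 m / 84.4 s = 32.5241 m/s
32.5241 m/s ÷ (0.3048 m/s/ft/s) = 106.706 ft/s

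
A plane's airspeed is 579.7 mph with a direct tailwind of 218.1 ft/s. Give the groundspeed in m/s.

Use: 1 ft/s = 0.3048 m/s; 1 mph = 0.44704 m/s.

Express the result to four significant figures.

579.7 mph × 0.44704 = 259.149 m/s
218.1 ft/s × 0.3048 = 66.4769 m/s
Total: 259.149 + 66.4769 = 325.626 m/s

325.6 m/s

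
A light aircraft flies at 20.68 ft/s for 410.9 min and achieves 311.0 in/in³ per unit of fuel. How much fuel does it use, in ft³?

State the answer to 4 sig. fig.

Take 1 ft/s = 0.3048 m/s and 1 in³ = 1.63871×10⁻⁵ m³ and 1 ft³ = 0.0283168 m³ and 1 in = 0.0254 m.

20.68 ft/s → 6.30326 m/s
410.9 min → 24654 s
d = v × t = 6.30326 × 24654 = 155401 m
311.0 in/in³ → 482050 m/m³
V = d / (distance per unit fuel) = 155401 / 482050 = 0.322375 m³
In ft³: 0.322375 / 0.0283168 = 11.3846 ft³

11.38 ft³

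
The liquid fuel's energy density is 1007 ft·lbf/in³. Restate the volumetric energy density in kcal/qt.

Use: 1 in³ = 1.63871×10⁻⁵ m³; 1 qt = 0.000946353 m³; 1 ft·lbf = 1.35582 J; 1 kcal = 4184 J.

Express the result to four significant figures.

18.84 kcal/qt

1007 ft·lbf/in³ × 1.35582 J/ft·lbf ÷ 1.63871×10⁻⁵ m³/in³ = 8.33162×10⁷ J/m³
8.33162×10⁷ J/m³ ÷ 4184 J/kcal × 0.000946353 m³/qt = 18.8448 kcal/qt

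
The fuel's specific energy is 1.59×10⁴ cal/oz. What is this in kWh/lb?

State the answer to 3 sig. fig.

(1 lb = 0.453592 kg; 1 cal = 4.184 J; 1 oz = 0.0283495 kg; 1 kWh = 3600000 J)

0.296 kWh/lb

1.59×10⁴ cal/oz × 4.184 J/cal ÷ 0.0283495 kg/oz = 2.34662×10⁶ J/kg
2.34662×10⁶ J/kg ÷ 3600000 J/kWh × 0.453592 kg/lb = 0.295669 kWh/lb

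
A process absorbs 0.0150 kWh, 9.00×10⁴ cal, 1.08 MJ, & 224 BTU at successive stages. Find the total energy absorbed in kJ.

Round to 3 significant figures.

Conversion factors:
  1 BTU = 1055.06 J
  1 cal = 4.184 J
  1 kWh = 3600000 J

1750 kJ

0.0150 kWh × 3600000 → 54000 J
9.00×10⁴ cal × 4.184 → 376560 J
1.08 MJ × 1000000 → 1.08×10⁶ J
224 BTU × 1055.06 → 236333 J
Combined: 54000 + 376560 + 1.08×10⁶ + 236333 = 1.74689×10⁶ J
In kJ: 1.74689×10⁶ / 1000 = 1746.89 kJ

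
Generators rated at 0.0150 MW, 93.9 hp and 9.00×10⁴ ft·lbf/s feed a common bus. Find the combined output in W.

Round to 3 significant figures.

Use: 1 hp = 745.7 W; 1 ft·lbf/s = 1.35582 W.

0.0150 MW × 1000000 = 15000 W
93.9 hp × 745.7 = 70021.2 W
9.00×10⁴ ft·lbf/s × 1.35582 = 122024 W
Total: 15000 + 70021.2 + 122024 = 207045 W

2.07×10⁵ W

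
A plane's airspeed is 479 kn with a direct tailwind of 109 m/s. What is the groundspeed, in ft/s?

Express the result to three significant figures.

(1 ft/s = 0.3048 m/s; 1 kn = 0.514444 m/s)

479 kn × 0.514444 → 246.419 m/s
109 m/s (already m/s)
Combined: 246.419 + 109 = 355.419 m/s
In ft/s: 355.419 / 0.3048 = 1166.07 ft/s

1170 ft/s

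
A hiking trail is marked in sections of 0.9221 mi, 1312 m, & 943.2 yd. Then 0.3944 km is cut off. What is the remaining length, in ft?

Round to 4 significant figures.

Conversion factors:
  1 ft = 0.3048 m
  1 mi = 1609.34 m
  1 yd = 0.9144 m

0.9221 mi × 1609.34 = 1483.97 m
1312 m (already m)
943.2 yd × 0.9144 = 862.462 m
0.3944 km × 1000 = 394.4 m
Result: 1483.97 + 1312 + 862.462 − 394.4 = 3264.03 m
In ft: 3264.03 / 0.3048 = 10708.8 ft

1.071×10⁴ ft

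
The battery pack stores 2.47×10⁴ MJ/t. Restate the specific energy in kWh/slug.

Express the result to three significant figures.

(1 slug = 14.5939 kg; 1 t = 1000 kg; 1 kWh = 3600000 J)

100 kWh/slug

2.47×10⁴ MJ/t × 1000000 J/MJ ÷ 1000 kg/t = 2.47×10⁷ J/kg
2.47×10⁷ J/kg ÷ 3600000 J/kWh × 14.5939 kg/slug = 100.13 kWh/slug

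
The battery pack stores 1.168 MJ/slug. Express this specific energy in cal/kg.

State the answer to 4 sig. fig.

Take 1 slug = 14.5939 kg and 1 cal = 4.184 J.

1.913×10⁴ cal/kg

1.168 MJ/slug × 1000000 J/MJ ÷ 14.5939 kg/slug = 80033.4 J/kg
80033.4 J/kg ÷ 4.184 J/cal = 19128.4 cal/kg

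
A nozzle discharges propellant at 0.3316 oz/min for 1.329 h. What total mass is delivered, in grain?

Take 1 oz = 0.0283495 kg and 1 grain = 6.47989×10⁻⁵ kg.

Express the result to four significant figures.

0.3316 oz/min → 1.56678×10⁻⁴ kg/s
1.329 h → 4784.4 s
m = ṁ × t = 1.56678×10⁻⁴ × 4784.4 = 0.74961 kg
In grain: 0.74961 / 6.47989×10⁻⁵ = 11568.3 grain

1.157×10⁴ grain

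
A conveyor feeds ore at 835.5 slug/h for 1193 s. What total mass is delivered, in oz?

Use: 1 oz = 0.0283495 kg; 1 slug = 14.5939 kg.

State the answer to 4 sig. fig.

1.425×10⁵ oz

835.5 slug/h → 3.387 kg/s
m = ṁ × t = 3.387 × 1193 = 4040.69 kg
In oz: 4040.69 / 0.0283495 = 142531 oz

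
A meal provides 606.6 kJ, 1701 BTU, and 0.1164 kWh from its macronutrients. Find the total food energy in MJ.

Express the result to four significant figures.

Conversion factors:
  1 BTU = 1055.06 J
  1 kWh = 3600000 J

2.820 MJ

606.6 kJ × 1000 = 606600 J
1701 BTU × 1055.06 = 1.79466×10⁶ J
0.1164 kWh × 3600000 = 419040 J
Combined: 606600 + 1.79466×10⁶ + 419040 = 2.8203×10⁶ J
In MJ: 2.8203×10⁶ / 1000000 = 2.8203 MJ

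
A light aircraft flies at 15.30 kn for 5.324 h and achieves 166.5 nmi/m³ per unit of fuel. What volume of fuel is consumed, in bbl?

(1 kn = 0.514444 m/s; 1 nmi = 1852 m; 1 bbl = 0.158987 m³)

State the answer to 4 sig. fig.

15.30 kn → 7.87099 m/s
5.324 h → 19166.4 s
d = v × t = 7.87099 × 19166.4 = 150859 m
166.5 nmi/m³ → 308358 m/m³
V = d / (distance per unit fuel) = 150859 / 308358 = 0.489233 m³
In bbl: 0.489233 / 0.158987 = 3.07719 bbl

3.077 bbl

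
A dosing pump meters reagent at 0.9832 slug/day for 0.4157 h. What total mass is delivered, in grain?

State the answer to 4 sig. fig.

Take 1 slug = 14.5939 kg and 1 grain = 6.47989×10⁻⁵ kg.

0.9832 slug/day → 1.66073×10⁻⁴ kg/s
0.4157 h → 1496.52 s
m = ṁ × t = 1.66073×10⁻⁴ × 1496.52 = 0.248532 kg
In grain: 0.248532 / 6.47989×10⁻⁵ = 3835.44 grain

3835 grain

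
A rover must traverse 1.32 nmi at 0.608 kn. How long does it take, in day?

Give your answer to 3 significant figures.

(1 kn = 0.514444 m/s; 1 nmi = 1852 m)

0.0905 day

1.32 nmi × 1852 → 2444.64 m
0.608 kn × 0.514444 → 0.312782 m/s
t = d / v = 2444.64 m / 0.312782 m/s = 7815.8 s
7815.8 s ÷ (86400 s/day) = 0.0904606 day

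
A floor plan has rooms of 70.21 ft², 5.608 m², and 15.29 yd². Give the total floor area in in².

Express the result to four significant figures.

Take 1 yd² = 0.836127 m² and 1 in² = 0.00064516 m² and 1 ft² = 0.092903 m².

70.21 ft² × 0.092903 = 6.52272 m²
5.608 m² (already m²)
15.29 yd² × 0.836127 = 12.7844 m²
Combined: 6.52272 + 5.608 + 12.7844 = 24.9151 m²
In in²: 24.9151 / 0.00064516 = 38618.5 in²

3.862×10⁴ in²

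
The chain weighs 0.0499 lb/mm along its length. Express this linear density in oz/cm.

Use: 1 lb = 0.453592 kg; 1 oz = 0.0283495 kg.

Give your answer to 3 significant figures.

0.0499 lb/mm × 0.453592 kg/lb ÷ 0.001 m/mm = 22.6342 kg/m
22.6342 kg/m ÷ 0.0283495 kg/oz × 0.01 m/cm = 7.98399 oz/cm

7.98 oz/cm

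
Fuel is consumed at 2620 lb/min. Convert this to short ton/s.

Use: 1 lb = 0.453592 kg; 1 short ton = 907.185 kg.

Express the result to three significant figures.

0.0218 short ton/s

2620 lb/min × 0.453592 kg/lb ÷ 60 s/min = 19.8069 kg/s
19.8069 kg/s ÷ 907.185 kg/short ton = 0.0218334 short ton/s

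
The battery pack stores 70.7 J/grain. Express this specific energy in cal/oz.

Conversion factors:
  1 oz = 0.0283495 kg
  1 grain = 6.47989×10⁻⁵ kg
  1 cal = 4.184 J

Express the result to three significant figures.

7390 cal/oz

70.7 J/grain ÷ 6.47989×10⁻⁵ kg/grain = 1.09107×10⁶ J/kg
1.09107×10⁶ J/kg ÷ 4.184 J/cal × 0.0283495 kg/oz = 7392.76 cal/oz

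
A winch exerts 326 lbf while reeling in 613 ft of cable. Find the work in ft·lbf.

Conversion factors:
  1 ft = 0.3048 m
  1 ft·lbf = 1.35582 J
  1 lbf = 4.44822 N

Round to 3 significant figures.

326 lbf × 4.44822 = 1450.12 N
613 ft × 0.3048 = 186.842 m
W = F × d = 1450.12 N × 186.842 m = 270943 J
270943 J ÷ (1.35582 J/ft·lbf) = 199837 ft·lbf

2.00×10⁵ ft·lbf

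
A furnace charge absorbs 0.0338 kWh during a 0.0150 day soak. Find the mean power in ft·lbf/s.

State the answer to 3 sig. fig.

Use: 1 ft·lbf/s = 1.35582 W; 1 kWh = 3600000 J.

69.2 ft·lbf/s

0.0338 kWh × 3600000 → 121680 J
0.0150 day × 86400 → 1296 s
P = E / t = 121680 J / 1296 s = 93.8889 W
93.8889 W ÷ (1.35582 W/ft·lbf/s) = 69.2488 ft·lbf/s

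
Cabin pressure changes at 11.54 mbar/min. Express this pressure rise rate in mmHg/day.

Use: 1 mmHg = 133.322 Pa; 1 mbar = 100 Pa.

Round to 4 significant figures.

1.246×10⁴ mmHg/day

11.54 mbar/min × 100 Pa/mbar ÷ 60 s/min = 19.2333 Pa/s
19.2333 Pa/s ÷ 133.322 Pa/mmHg × 86400 s/day = 12464.2 mmHg/day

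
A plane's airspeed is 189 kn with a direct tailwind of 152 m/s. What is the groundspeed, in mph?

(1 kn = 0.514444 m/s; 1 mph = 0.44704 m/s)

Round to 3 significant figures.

189 kn × 0.514444 → 97.2299 m/s
152 m/s (already m/s)
Total: 97.2299 + 152 = 249.23 m/s
In mph: 249.23 / 0.44704 = 557.512 mph

558 mph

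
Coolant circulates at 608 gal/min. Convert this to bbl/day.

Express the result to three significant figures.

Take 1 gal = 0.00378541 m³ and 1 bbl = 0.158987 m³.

608 gal/min × 0.00378541 m³/gal ÷ 60 s/min = 0.0383588 m³/s
0.0383588 m³/s ÷ 0.158987 m³/bbl × 86400 s/day = 20845.7 bbl/day

2.08×10⁴ bbl/day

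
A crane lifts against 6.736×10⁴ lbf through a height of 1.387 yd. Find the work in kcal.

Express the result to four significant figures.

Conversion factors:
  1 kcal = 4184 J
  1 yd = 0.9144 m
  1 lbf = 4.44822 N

90.83 kcal

6.736×10⁴ lbf × 4.44822 → 299632 N
1.387 yd × 0.9144 → 1.26827 m
W = F × d = 299632 N × 1.26827 m = 380014 J
380014 J ÷ (4184 J/kcal) = 90.8255 kcal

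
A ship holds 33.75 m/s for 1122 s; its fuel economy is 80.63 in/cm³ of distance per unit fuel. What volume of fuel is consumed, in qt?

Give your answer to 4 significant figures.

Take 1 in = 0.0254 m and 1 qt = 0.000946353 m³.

d = v × t = 33.75 × 1122 = 37867.5 m
80.63 in/cm³ → 2.048×10⁶ m/m³
V = d / (distance per unit fuel) = 37867.5 / 2.048×10⁶ = 0.01849 m³
In qt: 0.01849 / 0.000946353 = 19.5382 qt

19.54 qt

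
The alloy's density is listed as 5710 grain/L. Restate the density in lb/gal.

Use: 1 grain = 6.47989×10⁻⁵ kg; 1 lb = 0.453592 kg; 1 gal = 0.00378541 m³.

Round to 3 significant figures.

3.09 lb/gal

5710 grain/L × 6.47989×10⁻⁵ kg/grain ÷ 0.001 m³/L = 370.002 kg/m³
370.002 kg/m³ ÷ 0.453592 kg/lb × 0.00378541 m³/gal = 3.08782 lb/gal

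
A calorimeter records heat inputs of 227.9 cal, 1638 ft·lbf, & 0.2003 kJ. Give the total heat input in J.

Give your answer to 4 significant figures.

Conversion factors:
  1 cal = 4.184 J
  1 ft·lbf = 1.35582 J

227.9 cal × 4.184 = 953.534 J
1638 ft·lbf × 1.35582 = 2220.83 J
0.2003 kJ × 1000 = 200.3 J
Combined: 953.534 + 2220.83 + 200.3 = 3374.66 J

3375 J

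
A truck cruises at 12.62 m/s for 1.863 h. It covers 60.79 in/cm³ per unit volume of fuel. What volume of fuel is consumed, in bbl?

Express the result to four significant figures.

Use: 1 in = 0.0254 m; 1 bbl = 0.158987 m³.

1.863 h → 6706.8 s
d = v × t = 12.62 × 6706.8 = 84639.8 m
60.79 in/cm³ → 1.54407×10⁶ m/m³
V = d / (distance per unit fuel) = 84639.8 / 1.54407×10⁶ = 0.054816 m³
In bbl: 0.054816 / 0.158987 = 0.344783 bbl

0.3448 bbl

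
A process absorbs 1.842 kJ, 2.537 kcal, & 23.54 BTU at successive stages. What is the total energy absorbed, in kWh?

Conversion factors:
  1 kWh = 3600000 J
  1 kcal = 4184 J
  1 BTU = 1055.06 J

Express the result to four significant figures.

0.01036 kWh

1.842 kJ × 1000 → 1842 J
2.537 kcal × 4184 → 10614.8 J
23.54 BTU × 1055.06 → 24836.1 J
Combined: 1842 + 10614.8 + 24836.1 = 37292.9 J
In kWh: 37292.9 / 3600000 = 0.0103591 kWh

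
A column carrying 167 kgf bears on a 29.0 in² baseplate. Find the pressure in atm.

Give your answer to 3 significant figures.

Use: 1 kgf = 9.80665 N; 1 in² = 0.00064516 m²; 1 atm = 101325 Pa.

0.864 atm

167 kgf × 9.80665 = 1637.71 N
29.0 in² × 0.00064516 = 0.0187096 m²
P = F / A = 1637.71 N / 0.0187096 m² = 87533.1 Pa
87533.1 Pa ÷ (101325 Pa/atm) = 0.863885 atm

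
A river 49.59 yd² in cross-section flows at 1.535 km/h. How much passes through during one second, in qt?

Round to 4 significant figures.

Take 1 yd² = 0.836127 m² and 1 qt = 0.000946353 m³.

1.535 km/h × (1/3.6) = 0.426389 m/s
49.59 yd² × 0.836127 = 41.4635 m²
V = v × A × t = 0.426389 m/s × 41.4635 m² × 1 s = 17.6796 m³
17.6796 m³ ÷ (0.000946353 m³/qt) = 18681.8 qt

1.868×10⁴ qt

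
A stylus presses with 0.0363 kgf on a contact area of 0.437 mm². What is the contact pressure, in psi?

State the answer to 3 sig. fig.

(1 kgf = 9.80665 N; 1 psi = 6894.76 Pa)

0.0363 kgf × 9.80665 → 0.355981 N
0.437 mm² × 10⁻⁶ → 4.37×10⁻⁷ m²
P = F / A = 0.355981 N / 4.37×10⁻⁷ m² = 814602 Pa
814602 Pa ÷ (6894.76 Pa/psi) = 118.148 psi

118 psi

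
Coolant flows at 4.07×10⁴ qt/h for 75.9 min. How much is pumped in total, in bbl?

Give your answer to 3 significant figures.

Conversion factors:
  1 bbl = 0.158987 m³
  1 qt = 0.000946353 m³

306 bbl

4.07×10⁴ qt/h → 0.010699 m³/s
75.9 min → 4554 s
V = Q × t = 0.010699 × 4554 = 48.7232 m³
In bbl: 48.7232 / 0.158987 = 306.46 bbl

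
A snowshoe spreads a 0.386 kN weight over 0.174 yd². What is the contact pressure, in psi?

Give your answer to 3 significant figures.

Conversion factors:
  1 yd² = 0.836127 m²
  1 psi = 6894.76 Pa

0.385 psi

0.386 kN × 1000 → 386 N
0.174 yd² × 0.836127 → 0.145486 m²
P = F / A = 386 N / 0.145486 m² = 2653.18 Pa
2653.18 Pa ÷ (6894.76 Pa/psi) = 0.384811 psi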